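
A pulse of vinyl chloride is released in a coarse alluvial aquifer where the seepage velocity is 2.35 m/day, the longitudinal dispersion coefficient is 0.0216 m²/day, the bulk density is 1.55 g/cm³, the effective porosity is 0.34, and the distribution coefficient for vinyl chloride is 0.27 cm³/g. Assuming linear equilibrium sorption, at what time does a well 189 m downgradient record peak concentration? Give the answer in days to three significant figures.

Retardation factor R = 1 + ρ_b·K_d/n = 1 + 1.55 × 0.27/0.34 = 2.231.
Sorption retards both mechanisms: v_R = v/R = 1.053 m/day, D_R = D/R = 0.009682 m²/day.
Peak time from v_R²t² + 2D_R t − x² = 0: t = (√(D_R² + v_R²x²) − D_R)/v_R².
√(D_R² + v_R²x²) = √(0.009682² + 1.053² × 189²) = 199.0; v_R² = 1.109.
t = (199.0 − 0.009682)/1.109 = 179 days.

179 days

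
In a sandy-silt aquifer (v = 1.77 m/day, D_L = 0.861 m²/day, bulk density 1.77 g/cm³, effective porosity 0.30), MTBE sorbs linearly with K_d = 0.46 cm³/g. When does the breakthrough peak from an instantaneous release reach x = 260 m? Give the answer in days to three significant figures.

545 days

Retardation factor R = 1 + ρ_b·K_d/n = 1 + 1.77 × 0.46/0.30 = 3.714.
Sorption retards both mechanisms: v_R = v/R = 0.4766 m/day, D_R = D/R = 0.2318 m²/day.
Peak time from v_R²t² + 2D_R t − x² = 0: t = (√(D_R² + v_R²x²) − D_R)/v_R².
√(D_R² + v_R²x²) = √(0.2318² + 0.4766² × 260²) = 123.9; v_R² = 0.2271.
t = (123.9 − 0.2318)/0.2271 = 545 days.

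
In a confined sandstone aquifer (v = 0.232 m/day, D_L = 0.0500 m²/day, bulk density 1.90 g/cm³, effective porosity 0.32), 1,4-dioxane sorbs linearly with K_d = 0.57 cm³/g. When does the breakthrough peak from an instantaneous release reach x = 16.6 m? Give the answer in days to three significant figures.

310 days

Retardation factor R = 1 + ρ_b·K_d/n = 1 + 1.90 × 0.57/0.32 = 4.384.
Sorption retards both mechanisms: v_R = v/R = 0.05292 m/day, D_R = D/R = 0.01141 m²/day.
Peak time from v_R²t² + 2D_R t − x² = 0: t = (√(D_R² + v_R²x²) − D_R)/v_R².
√(D_R² + v_R²x²) = √(0.01141² + 0.05292² × 16.6²) = 0.8785; v_R² = 0.002801.
t = (0.8785 − 0.01141)/0.002801 = 310 days.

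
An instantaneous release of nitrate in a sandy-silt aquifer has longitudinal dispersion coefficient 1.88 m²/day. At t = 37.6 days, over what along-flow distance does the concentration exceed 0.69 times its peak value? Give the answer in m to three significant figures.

20.5 m

The plume is Gaussian with σ = √(2Dt) = √(2 × 1.88 × 37.6) = 11.89 m.
C/C_peak = exp(−Δx²/(2σ²)) = 0.69 ⇒ Δx = σ·√(−2 ln 0.69) = 11.89 × 0.8615 = 10.24 m.
Width = 2Δx = 20.5 m.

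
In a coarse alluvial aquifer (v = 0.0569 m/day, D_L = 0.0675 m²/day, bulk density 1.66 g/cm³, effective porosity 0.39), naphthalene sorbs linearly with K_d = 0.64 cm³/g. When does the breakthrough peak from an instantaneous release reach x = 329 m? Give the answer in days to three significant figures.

Retardation factor R = 1 + ρ_b·K_d/n = 1 + 1.66 × 0.64/0.39 = 3.724.
Sorption retards both mechanisms: v_R = v/R = 0.01528 m/day, D_R = D/R = 0.01813 m²/day.
Peak time from v_R²t² + 2D_R t − x² = 0: t = (√(D_R² + v_R²x²) − D_R)/v_R².
√(D_R² + v_R²x²) = √(0.01813² + 0.01528² × 329²) = 5.027; v_R² = 0.0002335.
t = (5.027 − 0.01813)/0.0002335 = 21500 days.

21500 days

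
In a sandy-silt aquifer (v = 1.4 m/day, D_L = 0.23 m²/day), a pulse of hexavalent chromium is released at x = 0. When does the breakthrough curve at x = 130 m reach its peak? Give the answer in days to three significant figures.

92.7 days

For the 1D instantaneous-source solution, setting ∂C/∂t = 0 at fixed x gives v²t² + 2Dt − x² = 0, so t = (√(D² + v²x²) − D)/v².
√(D² + v²x²) = √(0.23² + 1.4² × 130²) = 182.0; v² = 1.96.
t = (182.0 − 0.23)/1.96 = 92.7 days (vs. the pure-advection estimate x/v = 92.9 d).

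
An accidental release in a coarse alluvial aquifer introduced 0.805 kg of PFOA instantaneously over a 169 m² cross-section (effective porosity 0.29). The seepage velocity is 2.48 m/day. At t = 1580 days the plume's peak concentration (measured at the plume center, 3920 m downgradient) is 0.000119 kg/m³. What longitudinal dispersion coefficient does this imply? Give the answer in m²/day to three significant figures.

0.960 m²/day

At the plume center C_max = M/(n_e·A·√(4πDt)), so D = M²/(4πt·(n_e·A·C_max)²).
n_e·A·C_max = 0.29 × 169 × 0.000119 = 0.005832 kg/m.
D = 0.805²/(4π × 1580 × 0.005832²) = 0.960 m²/day.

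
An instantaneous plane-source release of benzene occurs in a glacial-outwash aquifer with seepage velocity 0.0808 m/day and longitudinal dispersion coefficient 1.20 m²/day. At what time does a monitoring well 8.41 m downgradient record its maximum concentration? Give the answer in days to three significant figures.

For the 1D instantaneous-source solution, setting ∂C/∂t = 0 at fixed x gives v²t² + 2Dt − x² = 0, so t = (√(D² + v²x²) − D)/v².
√(D² + v²x²) = √(1.20² + 0.0808² × 8.41²) = 1.379; v² = 0.00652864.
t = (1.379 − 1.20)/0.00652864 = 27.4 days (vs. the pure-advection estimate x/v = 104 d).

27.4 days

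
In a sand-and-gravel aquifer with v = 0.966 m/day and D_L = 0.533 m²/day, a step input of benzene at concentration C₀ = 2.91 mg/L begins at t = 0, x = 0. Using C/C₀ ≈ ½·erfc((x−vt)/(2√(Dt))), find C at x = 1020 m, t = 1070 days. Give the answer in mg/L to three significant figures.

For a continuous step input, C/C₀ ≈ ½·erfc((x−vt)/(2√(Dt))).
vt = 0.966 × 1070 = 1033.62 m and 2√(Dt) = 2√(0.533 × 1070) = 47.76 m.
Argument (x−vt)/(2√(Dt)) = (1020 − 1033.62)/47.76 = -0.2852; ½·erfc(-0.2852) = 0.6566.
C = 2.91 × 0.6566 = 1.91 mg/L.

1.91 mg/L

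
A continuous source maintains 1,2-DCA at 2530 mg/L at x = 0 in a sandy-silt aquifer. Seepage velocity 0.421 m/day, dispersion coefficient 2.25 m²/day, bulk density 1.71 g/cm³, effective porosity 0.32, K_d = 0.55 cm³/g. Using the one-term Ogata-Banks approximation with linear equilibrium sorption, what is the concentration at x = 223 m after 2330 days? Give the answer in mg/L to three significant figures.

1750 mg/L

Retardation factor R = 1 + ρ_b·K_d/n = 1 + 1.71 × 0.55/0.32 = 3.939.
Sorption retards both mechanisms: v_R = v/R = 0.1069 m/day, D_R = D/R = 0.5712 m²/day.
v_R·t = 0.1069 × 2330 = 249.077 m; 2√(D_R t) = 72.96 m; argument = (223 − 249.077)/72.96 = -0.3574.
C = C₀ × ½·erfc(-0.3574) = 2530 × 0.6934 = 1750 mg/L.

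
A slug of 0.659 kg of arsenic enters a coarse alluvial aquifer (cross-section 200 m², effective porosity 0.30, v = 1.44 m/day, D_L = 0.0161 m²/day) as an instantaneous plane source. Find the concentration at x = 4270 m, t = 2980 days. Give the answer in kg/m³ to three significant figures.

4.30e-05 kg/m³

For an instantaneous plane source, C(x,t) = M/(n_e·A·√(4πDt)) · exp(−(x−vt)²/(4Dt)), with n_e·A the pore (flow) area.
Plume center vt = 1.44 × 2980 = 4291.2 m, so the well at 4270 m is 21.2 m upgradient of the peak.
√(4πDt) = 24.55 m, giving peak height M/(n_e·A·√(4πDt)) = 0.659/(0.30 × 200 × 24.55) = 0.0004474 kg/m³.
(x−vt)²/(4Dt) = (-21.2)²/(4 × 0.0161 × 2980) = 2.342; exp(−2.342) = 0.09614.
C = 0.0004474 × 0.09614 = 4.30e-05 kg/m³.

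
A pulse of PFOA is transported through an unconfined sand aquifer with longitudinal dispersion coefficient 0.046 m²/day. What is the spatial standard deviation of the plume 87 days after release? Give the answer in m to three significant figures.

Dispersive spreading gives a Gaussian with σ² = 2Dt; advection only shifts the center.
σ = √(2 × 0.046 × 87) = 2.83 m.

2.83 m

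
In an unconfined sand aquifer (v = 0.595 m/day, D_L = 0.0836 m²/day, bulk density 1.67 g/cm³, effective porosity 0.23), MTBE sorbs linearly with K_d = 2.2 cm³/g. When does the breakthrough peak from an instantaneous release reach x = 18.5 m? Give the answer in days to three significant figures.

524 days

Retardation factor R = 1 + ρ_b·K_d/n = 1 + 1.67 × 2.2/0.23 = 16.97.
Sorption retards both mechanisms: v_R = v/R = 0.03506 m/day, D_R = D/R = 0.004926 m²/day.
Peak time from v_R²t² + 2D_R t − x² = 0: t = (√(D_R² + v_R²x²) − D_R)/v_R².
√(D_R² + v_R²x²) = √(0.004926² + 0.03506² × 18.5²) = 0.6486; v_R² = 0.001229.
t = (0.6486 − 0.004926)/0.001229 = 524 days.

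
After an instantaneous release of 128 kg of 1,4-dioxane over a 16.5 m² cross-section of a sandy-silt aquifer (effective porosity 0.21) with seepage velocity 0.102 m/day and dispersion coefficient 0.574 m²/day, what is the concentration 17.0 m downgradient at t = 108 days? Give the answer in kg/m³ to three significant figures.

1.15 kg/m³

For an instantaneous plane source, C(x,t) = M/(n_e·A·√(4πDt)) · exp(−(x−vt)²/(4Dt)), with n_e·A the pore (flow) area.
Plume center vt = 0.102 × 108 = 11.016 m, so the well at 17.0 m is 5.984 m downgradient of the peak.
√(4πDt) = 27.91 m, giving peak height M/(n_e·A·√(4πDt)) = 128/(0.21 × 16.5 × 27.91) = 1.324 kg/m³.
(x−vt)²/(4Dt) = (5.984)²/(4 × 0.574 × 108) = 0.1444; exp(−0.1444) = 0.8655.
C = 1.324 × 0.8655 = 1.15 kg/m³.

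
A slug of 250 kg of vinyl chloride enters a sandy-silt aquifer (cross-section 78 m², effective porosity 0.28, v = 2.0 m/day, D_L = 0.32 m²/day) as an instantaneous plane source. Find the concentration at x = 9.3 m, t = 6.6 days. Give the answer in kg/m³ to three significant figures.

0.367 kg/m³

For an instantaneous plane source, C(x,t) = M/(n_e·A·√(4πDt)) · exp(−(x−vt)²/(4Dt)), with n_e·A the pore (flow) area.
Plume center vt = 2.0 × 6.6 = 13.2 m, so the well at 9.3 m is 3.9 m upgradient of the peak.
√(4πDt) = 5.152 m, giving peak height M/(n_e·A·√(4πDt)) = 250/(0.28 × 78 × 5.152) = 2.222 kg/m³.
(x−vt)²/(4Dt) = (-3.9)²/(4 × 0.32 × 6.6) = 1.800; exp(−1.800) = 0.1653.
C = 2.222 × 0.1653 = 0.367 kg/m³.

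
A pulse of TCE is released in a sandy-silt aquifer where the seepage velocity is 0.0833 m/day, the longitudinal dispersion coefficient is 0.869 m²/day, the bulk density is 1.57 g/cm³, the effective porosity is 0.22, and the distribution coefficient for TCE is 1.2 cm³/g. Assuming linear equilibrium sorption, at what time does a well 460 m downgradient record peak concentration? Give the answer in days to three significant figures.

Retardation factor R = 1 + ρ_b·K_d/n = 1 + 1.57 × 1.2/0.22 = 9.564.
Sorption retards both mechanisms: v_R = v/R = 0.008710 m/day, D_R = D/R = 0.09086 m²/day.
Peak time from v_R²t² + 2D_R t − x² = 0: t = (√(D_R² + v_R²x²) − D_R)/v_R².
√(D_R² + v_R²x²) = √(0.09086² + 0.008710² × 460²) = 4.008; v_R² = 7.586e-05.
t = (4.008 − 0.09086)/7.586e-05 = 51600 days.

51600 days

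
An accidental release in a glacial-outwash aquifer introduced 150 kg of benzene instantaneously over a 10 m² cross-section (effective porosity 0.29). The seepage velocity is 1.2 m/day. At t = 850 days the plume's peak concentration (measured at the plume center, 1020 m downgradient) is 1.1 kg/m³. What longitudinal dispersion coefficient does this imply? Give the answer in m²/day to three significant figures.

At the plume center C_max = M/(n_e·A·√(4πDt)), so D = M²/(4πt·(n_e·A·C_max)²).
n_e·A·C_max = 0.29 × 10 × 1.1 = 3.190 kg/m.
D = 150²/(4π × 850 × 3.190²) = 0.207 m²/day.

0.207 m²/day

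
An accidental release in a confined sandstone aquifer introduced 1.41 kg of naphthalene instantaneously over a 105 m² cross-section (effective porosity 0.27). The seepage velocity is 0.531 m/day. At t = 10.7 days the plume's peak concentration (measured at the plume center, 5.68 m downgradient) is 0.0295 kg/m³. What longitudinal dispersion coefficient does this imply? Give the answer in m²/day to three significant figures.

At the plume center C_max = M/(n_e·A·√(4πDt)), so D = M²/(4πt·(n_e·A·C_max)²).
n_e·A·C_max = 0.27 × 105 × 0.0295 = 0.8363 kg/m.
D = 1.41²/(4π × 10.7 × 0.8363²) = 0.0211 m²/day.

0.0211 m²/day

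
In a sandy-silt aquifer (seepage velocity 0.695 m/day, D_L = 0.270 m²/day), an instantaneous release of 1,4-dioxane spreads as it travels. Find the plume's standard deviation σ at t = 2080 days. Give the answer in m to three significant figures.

33.5 m

Dispersive spreading gives a Gaussian with σ² = 2Dt; advection only shifts the center.
σ = √(2 × 0.270 × 2080) = 33.5 m.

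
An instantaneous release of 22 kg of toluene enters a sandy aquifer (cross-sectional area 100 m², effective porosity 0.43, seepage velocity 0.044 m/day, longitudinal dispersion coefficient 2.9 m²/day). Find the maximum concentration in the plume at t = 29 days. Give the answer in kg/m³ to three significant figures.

0.0157 kg/m³

The peak of an instantaneous 1D plume sits at x = vt; there the Gaussian factor is 1 and C_max = M/(n_e·A·√(4πDt)), where n_e·A is the pore area the mass is dissolved in.
√(4πDt) = √(4π × 2.9 × 29) = 32.51 m, so C_max = 22/(0.43 × 100 × 32.51) = 0.0157 kg/m³.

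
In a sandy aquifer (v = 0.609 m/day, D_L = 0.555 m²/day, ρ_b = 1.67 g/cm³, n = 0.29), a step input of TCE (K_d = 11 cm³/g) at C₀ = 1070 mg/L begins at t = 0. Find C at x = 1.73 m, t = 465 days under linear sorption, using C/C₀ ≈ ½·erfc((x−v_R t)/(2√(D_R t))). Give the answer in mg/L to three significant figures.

885 mg/L

Retardation factor R = 1 + ρ_b·K_d/n = 1 + 1.67 × 11/0.29 = 64.34.
Sorption retards both mechanisms: v_R = v/R = 0.009465 m/day, D_R = D/R = 0.008626 m²/day.
v_R·t = 0.009465 × 465 = 4.401225 m; 2√(D_R t) = 4.006 m; argument = (1.73 − 4.401225)/4.006 = -0.6668.
C = C₀ × ½·erfc(-0.6668) = 1070 × 0.8272 = 885 mg/L.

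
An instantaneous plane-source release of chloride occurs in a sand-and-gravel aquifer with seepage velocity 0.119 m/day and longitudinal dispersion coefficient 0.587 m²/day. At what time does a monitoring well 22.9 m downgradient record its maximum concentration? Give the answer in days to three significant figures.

155 days

For the 1D instantaneous-source solution, setting ∂C/∂t = 0 at fixed x gives v²t² + 2Dt − x² = 0, so t = (√(D² + v²x²) − D)/v².
√(D² + v²x²) = √(0.587² + 0.119² × 22.9²) = 2.788; v² = 0.014161.
t = (2.788 − 0.587)/0.014161 = 155 days (vs. the pure-advection estimate x/v = 192 d).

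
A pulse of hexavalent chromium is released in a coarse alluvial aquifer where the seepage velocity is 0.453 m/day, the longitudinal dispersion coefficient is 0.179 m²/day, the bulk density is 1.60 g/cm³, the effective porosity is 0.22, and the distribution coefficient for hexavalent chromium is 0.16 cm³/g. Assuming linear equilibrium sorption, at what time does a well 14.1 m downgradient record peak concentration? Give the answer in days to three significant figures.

Retardation factor R = 1 + ρ_b·K_d/n = 1 + 1.60 × 0.16/0.22 = 2.164.
Sorption retards both mechanisms: v_R = v/R = 0.2093 m/day, D_R = D/R = 0.08272 m²/day.
Peak time from v_R²t² + 2D_R t − x² = 0: t = (√(D_R² + v_R²x²) − D_R)/v_R².
√(D_R² + v_R²x²) = √(0.08272² + 0.2093² × 14.1²) = 2.952; v_R² = 0.04381.
t = (2.952 − 0.08272)/0.04381 = 65.5 days.

65.5 days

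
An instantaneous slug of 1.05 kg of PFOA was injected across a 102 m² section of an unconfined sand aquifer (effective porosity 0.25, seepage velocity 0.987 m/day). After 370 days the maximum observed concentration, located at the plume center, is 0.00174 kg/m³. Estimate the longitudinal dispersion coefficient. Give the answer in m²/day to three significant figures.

At the plume center C_max = M/(n_e·A·√(4πDt)), so D = M²/(4πt·(n_e·A·C_max)²).
n_e·A·C_max = 0.25 × 102 × 0.00174 = 0.04437 kg/m.
D = 1.05²/(4π × 370 × 0.04437²) = 0.120 m²/day.

0.120 m²/day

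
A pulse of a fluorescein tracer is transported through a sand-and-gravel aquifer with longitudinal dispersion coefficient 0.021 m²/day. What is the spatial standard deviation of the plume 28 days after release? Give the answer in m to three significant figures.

1.08 m

Dispersive spreading gives a Gaussian with σ² = 2Dt; advection only shifts the center.
σ = √(2 × 0.021 × 28) = 1.08 m.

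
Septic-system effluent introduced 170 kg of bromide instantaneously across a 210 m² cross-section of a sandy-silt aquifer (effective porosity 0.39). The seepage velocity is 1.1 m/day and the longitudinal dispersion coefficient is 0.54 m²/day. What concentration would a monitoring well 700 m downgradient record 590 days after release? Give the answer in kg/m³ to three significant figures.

For an instantaneous plane source, C(x,t) = M/(n_e·A·√(4πDt)) · exp(−(x−vt)²/(4Dt)), with n_e·A the pore (flow) area.
Plume center vt = 1.1 × 590 = 649 m, so the well at 700 m is 51 m downgradient of the peak.
√(4πDt) = 63.27 m, giving peak height M/(n_e·A·√(4πDt)) = 170/(0.39 × 210 × 63.27) = 0.03281 kg/m³.
(x−vt)²/(4Dt) = (51)²/(4 × 0.54 × 590) = 2.041; exp(−2.041) = 0.1299.
C = 0.03281 × 0.1299 = 0.00426 kg/m³.

0.00426 kg/m³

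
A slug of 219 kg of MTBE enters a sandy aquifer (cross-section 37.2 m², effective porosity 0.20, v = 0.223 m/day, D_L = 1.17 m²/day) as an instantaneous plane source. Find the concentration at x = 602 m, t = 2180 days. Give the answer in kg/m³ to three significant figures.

0.0441 kg/m³

For an instantaneous plane source, C(x,t) = M/(n_e·A·√(4πDt)) · exp(−(x−vt)²/(4Dt)), with n_e·A the pore (flow) area.
Plume center vt = 0.223 × 2180 = 486.14 m, so the well at 602 m is 115.86 m downgradient of the peak.
√(4πDt) = 179.0 m, giving peak height M/(n_e·A·√(4πDt)) = 219/(0.20 × 37.2 × 179.0) = 0.1644 kg/m³.
(x−vt)²/(4Dt) = (115.86)²/(4 × 1.17 × 2180) = 1.316; exp(−1.316) = 0.2682.
C = 0.1644 × 0.2682 = 0.0441 kg/m³.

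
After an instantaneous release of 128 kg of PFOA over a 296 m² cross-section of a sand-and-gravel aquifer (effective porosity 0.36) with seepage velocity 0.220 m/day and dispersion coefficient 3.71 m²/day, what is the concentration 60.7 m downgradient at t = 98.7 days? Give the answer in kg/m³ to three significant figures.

0.00627 kg/m³

For an instantaneous plane source, C(x,t) = M/(n_e·A·√(4πDt)) · exp(−(x−vt)²/(4Dt)), with n_e·A the pore (flow) area.
Plume center vt = 0.220 × 98.7 = 21.714 m, so the well at 60.7 m is 38.986 m downgradient of the peak.
√(4πDt) = 67.83 m, giving peak height M/(n_e·A·√(4πDt)) = 128/(0.36 × 296 × 67.83) = 0.01771 kg/m³.
(x−vt)²/(4Dt) = (38.986)²/(4 × 3.71 × 98.7) = 1.038; exp(−1.038) = 0.3542.
C = 0.01771 × 0.3542 = 0.00627 kg/m³.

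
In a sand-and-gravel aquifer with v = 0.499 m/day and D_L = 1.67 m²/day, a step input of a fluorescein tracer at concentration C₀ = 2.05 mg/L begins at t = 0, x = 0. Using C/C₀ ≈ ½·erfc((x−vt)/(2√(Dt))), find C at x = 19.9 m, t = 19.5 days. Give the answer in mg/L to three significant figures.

For a continuous step input, C/C₀ ≈ ½·erfc((x−vt)/(2√(Dt))).
vt = 0.499 × 19.5 = 9.7305 m and 2√(Dt) = 2√(1.67 × 19.5) = 11.41 m.
Argument (x−vt)/(2√(Dt)) = (19.9 − 9.7305)/11.41 = 0.8913; ½·erfc(0.8913) = 0.1037.
C = 2.05 × 0.1037 = 0.213 mg/L.

0.213 mg/L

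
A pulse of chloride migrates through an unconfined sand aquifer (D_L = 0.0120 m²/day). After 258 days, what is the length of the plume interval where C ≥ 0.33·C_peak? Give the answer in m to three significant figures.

7.41 m

The plume is Gaussian with σ = √(2Dt) = √(2 × 0.0120 × 258) = 2.488 m.
C/C_peak = exp(−Δx²/(2σ²)) = 0.33 ⇒ Δx = σ·√(−2 ln 0.33) = 2.488 × 1.489 = 3.705 m.
Width = 2Δx = 7.41 m.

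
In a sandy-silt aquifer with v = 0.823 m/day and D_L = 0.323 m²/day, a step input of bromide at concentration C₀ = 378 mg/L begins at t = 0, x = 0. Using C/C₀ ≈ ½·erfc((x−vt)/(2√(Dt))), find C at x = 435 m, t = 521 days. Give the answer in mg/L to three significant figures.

139 mg/L

For a continuous step input, C/C₀ ≈ ½·erfc((x−vt)/(2√(Dt))).
vt = 0.823 × 521 = 428.783 m and 2√(Dt) = 2√(0.323 × 521) = 25.94 m.
Argument (x−vt)/(2√(Dt)) = (435 − 428.783)/25.94 = 0.2397; ½·erfc(0.2397) = 0.3673.
C = 378 × 0.3673 = 139 mg/L.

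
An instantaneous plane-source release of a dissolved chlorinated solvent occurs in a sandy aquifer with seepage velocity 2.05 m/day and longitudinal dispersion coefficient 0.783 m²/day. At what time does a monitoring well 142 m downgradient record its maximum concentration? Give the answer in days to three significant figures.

For the 1D instantaneous-source solution, setting ∂C/∂t = 0 at fixed x gives v²t² + 2Dt − x² = 0, so t = (√(D² + v²x²) − D)/v².
√(D² + v²x²) = √(0.783² + 2.05² × 142²) = 291.1; v² = 4.2025.
t = (291.1 − 0.783)/4.2025 = 69.1 days (vs. the pure-advection estimate x/v = 69.3 d).

69.1 days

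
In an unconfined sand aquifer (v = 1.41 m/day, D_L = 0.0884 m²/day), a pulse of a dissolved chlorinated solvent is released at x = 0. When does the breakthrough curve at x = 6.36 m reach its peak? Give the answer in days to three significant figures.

4.47 days

For the 1D instantaneous-source solution, setting ∂C/∂t = 0 at fixed x gives v²t² + 2Dt − x² = 0, so t = (√(D² + v²x²) − D)/v².
√(D² + v²x²) = √(0.0884² + 1.41² × 6.36²) = 8.968; v² = 1.9881.
t = (8.968 − 0.0884)/1.9881 = 4.47 days (vs. the pure-advection estimate x/v = 4.51 d).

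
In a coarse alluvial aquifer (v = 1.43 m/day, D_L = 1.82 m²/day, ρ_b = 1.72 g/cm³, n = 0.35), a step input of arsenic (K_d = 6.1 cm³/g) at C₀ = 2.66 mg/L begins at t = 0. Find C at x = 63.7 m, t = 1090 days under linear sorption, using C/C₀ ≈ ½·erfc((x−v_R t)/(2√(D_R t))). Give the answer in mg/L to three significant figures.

0.315 mg/L

Retardation factor R = 1 + ρ_b·K_d/n = 1 + 1.72 × 6.1/0.35 = 30.98.
Sorption retards both mechanisms: v_R = v/R = 0.04616 m/day, D_R = D/R = 0.05875 m²/day.
v_R·t = 0.04616 × 1090 = 50.3144 m; 2√(D_R t) = 16.00 m; argument = (63.7 − 50.3144)/16.00 = 0.8366.
C = C₀ × ½·erfc(0.8366) = 2.66 × 0.1184 = 0.315 mg/L.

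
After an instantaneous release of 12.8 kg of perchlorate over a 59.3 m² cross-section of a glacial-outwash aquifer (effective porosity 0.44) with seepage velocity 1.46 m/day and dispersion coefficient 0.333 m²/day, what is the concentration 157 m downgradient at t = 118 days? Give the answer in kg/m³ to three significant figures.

0.00500 kg/m³

For an instantaneous plane source, C(x,t) = M/(n_e·A·√(4πDt)) · exp(−(x−vt)²/(4Dt)), with n_e·A the pore (flow) area.
Plume center vt = 1.46 × 118 = 172.28 m, so the well at 157 m is 15.28 m upgradient of the peak.
√(4πDt) = 22.22 m, giving peak height M/(n_e·A·√(4πDt)) = 12.8/(0.44 × 59.3 × 22.22) = 0.02208 kg/m³.
(x−vt)²/(4Dt) = (-15.28)²/(4 × 0.333 × 118) = 1.485; exp(−1.485) = 0.2265.
C = 0.02208 × 0.2265 = 0.00500 kg/m³.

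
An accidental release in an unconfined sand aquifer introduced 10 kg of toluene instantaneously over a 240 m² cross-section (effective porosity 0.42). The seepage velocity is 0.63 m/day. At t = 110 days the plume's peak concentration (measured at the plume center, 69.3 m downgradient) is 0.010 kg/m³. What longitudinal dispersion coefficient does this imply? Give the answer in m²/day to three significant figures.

0.0712 m²/day

At the plume center C_max = M/(n_e·A·√(4πDt)), so D = M²/(4πt·(n_e·A·C_max)²).
n_e·A·C_max = 0.42 × 240 × 0.010 = 1.008 kg/m.
D = 10²/(4π × 110 × 1.008²) = 0.0712 m²/day.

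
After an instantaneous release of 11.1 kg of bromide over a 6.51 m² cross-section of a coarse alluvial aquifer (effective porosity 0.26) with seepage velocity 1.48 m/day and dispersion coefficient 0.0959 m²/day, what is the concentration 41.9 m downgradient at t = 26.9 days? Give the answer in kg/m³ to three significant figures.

0.755 kg/m³

For an instantaneous plane source, C(x,t) = M/(n_e·A·√(4πDt)) · exp(−(x−vt)²/(4Dt)), with n_e·A the pore (flow) area.
Plume center vt = 1.48 × 26.9 = 39.812 m, so the well at 41.9 m is 2.088 m downgradient of the peak.
√(4πDt) = 5.694 m, giving peak height M/(n_e·A·√(4πDt)) = 11.1/(0.26 × 6.51 × 5.694) = 1.152 kg/m³.
(x−vt)²/(4Dt) = (2.088)²/(4 × 0.0959 × 26.9) = 0.4225; exp(−0.4225) = 0.6554.
C = 1.152 × 0.6554 = 0.755 kg/m³.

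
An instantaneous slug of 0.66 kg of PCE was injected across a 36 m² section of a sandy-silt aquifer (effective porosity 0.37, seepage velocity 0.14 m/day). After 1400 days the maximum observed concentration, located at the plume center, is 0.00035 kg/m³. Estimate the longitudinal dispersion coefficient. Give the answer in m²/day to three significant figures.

At the plume center C_max = M/(n_e·A·√(4πDt)), so D = M²/(4πt·(n_e·A·C_max)²).
n_e·A·C_max = 0.37 × 36 × 0.00035 = 0.004662 kg/m.
D = 0.66²/(4π × 1400 × 0.004662²) = 1.14 m²/day.

1.14 m²/day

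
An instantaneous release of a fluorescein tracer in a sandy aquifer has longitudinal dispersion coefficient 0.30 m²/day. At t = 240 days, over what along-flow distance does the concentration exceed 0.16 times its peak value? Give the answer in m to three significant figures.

45.9 m

The plume is Gaussian with σ = √(2Dt) = √(2 × 0.30 × 240) = 12.00 m.
C/C_peak = exp(−Δx²/(2σ²)) = 0.16 ⇒ Δx = σ·√(−2 ln 0.16) = 12.00 × 1.914 = 22.97 m.
Width = 2Δx = 45.9 m.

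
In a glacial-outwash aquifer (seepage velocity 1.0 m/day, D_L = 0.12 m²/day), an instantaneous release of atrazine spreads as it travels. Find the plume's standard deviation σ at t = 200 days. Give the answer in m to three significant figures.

Dispersive spreading gives a Gaussian with σ² = 2Dt; advection only shifts the center.
σ = √(2 × 0.12 × 200) = 6.93 m.

6.93 m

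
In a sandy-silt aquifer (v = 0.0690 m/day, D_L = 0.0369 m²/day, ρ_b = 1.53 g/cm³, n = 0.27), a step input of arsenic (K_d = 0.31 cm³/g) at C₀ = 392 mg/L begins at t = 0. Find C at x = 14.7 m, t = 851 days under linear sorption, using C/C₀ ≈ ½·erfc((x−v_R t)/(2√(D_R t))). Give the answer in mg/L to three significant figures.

359 mg/L

Retardation factor R = 1 + ρ_b·K_d/n = 1 + 1.53 × 0.31/0.27 = 2.757.
Sorption retards both mechanisms: v_R = v/R = 0.02503 m/day, D_R = D/R = 0.01338 m²/day.
v_R·t = 0.02503 × 851 = 21.30053 m; 2√(D_R t) = 6.749 m; argument = (14.7 − 21.30053)/6.749 = -0.9780.
C = C₀ × ½·erfc(-0.9780) = 392 × 0.9167 = 359 mg/L.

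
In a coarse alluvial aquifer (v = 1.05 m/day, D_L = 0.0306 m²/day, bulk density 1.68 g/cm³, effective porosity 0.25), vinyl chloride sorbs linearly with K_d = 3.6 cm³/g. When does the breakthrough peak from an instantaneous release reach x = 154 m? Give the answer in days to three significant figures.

Retardation factor R = 1 + ρ_b·K_d/n = 1 + 1.68 × 3.6/0.25 = 25.19.
Sorption retards both mechanisms: v_R = v/R = 0.04168 m/day, D_R = D/R = 0.001215 m²/day.
Peak time from v_R²t² + 2D_R t − x² = 0: t = (√(D_R² + v_R²x²) − D_R)/v_R².
√(D_R² + v_R²x²) = √(0.001215² + 0.04168² × 154²) = 6.419; v_R² = 0.001737.
t = (6.419 − 0.001215)/0.001737 = 3690 days.

3690 days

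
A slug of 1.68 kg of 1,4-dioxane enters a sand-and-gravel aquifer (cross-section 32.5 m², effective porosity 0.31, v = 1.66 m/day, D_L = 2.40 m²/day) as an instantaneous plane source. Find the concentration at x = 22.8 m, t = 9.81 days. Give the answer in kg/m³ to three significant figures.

For an instantaneous plane source, C(x,t) = M/(n_e·A·√(4πDt)) · exp(−(x−vt)²/(4Dt)), with n_e·A the pore (flow) area.
Plume center vt = 1.66 × 9.81 = 16.2846 m, so the well at 22.8 m is 6.5154 m downgradient of the peak.
√(4πDt) = 17.20 m, giving peak height M/(n_e·A·√(4πDt)) = 1.68/(0.31 × 32.5 × 17.20) = 0.009695 kg/m³.
(x−vt)²/(4Dt) = (6.5154)²/(4 × 2.40 × 9.81) = 0.4508; exp(−0.4508) = 0.6371.
C = 0.009695 × 0.6371 = 0.00618 kg/m³.

0.00618 kg/m³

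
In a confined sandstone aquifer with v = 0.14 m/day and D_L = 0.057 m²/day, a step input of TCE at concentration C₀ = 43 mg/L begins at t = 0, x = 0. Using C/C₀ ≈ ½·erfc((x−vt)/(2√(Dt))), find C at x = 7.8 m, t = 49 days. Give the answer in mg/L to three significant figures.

For a continuous step input, C/C₀ ≈ ½·erfc((x−vt)/(2√(Dt))).
vt = 0.14 × 49 = 6.86 m and 2√(Dt) = 2√(0.057 × 49) = 3.342 m.
Argument (x−vt)/(2√(Dt)) = (7.8 − 6.86)/3.342 = 0.2813; ½·erfc(0.2813) = 0.3454.
C = 43 × 0.3454 = 14.9 mg/L.

14.9 mg/L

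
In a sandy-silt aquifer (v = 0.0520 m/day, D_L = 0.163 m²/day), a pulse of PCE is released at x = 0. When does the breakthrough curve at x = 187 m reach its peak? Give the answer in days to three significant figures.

3540 days

For the 1D instantaneous-source solution, setting ∂C/∂t = 0 at fixed x gives v²t² + 2Dt − x² = 0, so t = (√(D² + v²x²) − D)/v².
√(D² + v²x²) = √(0.163² + 0.0520² × 187²) = 9.725; v² = 0.002704.
t = (9.725 − 0.163)/0.002704 = 3540 days (vs. the pure-advection estimate x/v = 3600 d).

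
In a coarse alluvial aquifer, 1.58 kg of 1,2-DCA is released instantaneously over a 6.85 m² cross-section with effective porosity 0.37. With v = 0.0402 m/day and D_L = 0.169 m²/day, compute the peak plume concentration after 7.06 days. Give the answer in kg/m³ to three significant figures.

0.161 kg/m³

The peak of an instantaneous 1D plume sits at x = vt; there the Gaussian factor is 1 and C_max = M/(n_e·A·√(4πDt)), where n_e·A is the pore area the mass is dissolved in.
√(4πDt) = √(4π × 0.169 × 7.06) = 3.872 m, so C_max = 1.58/(0.37 × 6.85 × 3.872) = 0.161 kg/m³.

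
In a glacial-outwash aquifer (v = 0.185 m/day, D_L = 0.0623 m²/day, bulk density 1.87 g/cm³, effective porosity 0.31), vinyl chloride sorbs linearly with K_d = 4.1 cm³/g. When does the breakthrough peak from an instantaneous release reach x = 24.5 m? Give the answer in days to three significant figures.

3360 days

Retardation factor R = 1 + ρ_b·K_d/n = 1 + 1.87 × 4.1/0.31 = 25.73.
Sorption retards both mechanisms: v_R = v/R = 0.007190 m/day, D_R = D/R = 0.002421 m²/day.
Peak time from v_R²t² + 2D_R t − x² = 0: t = (√(D_R² + v_R²x²) − D_R)/v_R².
√(D_R² + v_R²x²) = √(0.002421² + 0.007190² × 24.5²) = 0.1762; v_R² = 5.170e-05.
t = (0.1762 − 0.002421)/5.170e-05 = 3360 days.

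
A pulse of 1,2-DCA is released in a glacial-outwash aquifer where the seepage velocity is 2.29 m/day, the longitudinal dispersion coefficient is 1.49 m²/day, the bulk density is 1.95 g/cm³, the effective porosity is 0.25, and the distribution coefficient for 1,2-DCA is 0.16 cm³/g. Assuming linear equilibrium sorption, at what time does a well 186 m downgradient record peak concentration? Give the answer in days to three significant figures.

182 days

Retardation factor R = 1 + ρ_b·K_d/n = 1 + 1.95 × 0.16/0.25 = 2.248.
Sorption retards both mechanisms: v_R = v/R = 1.019 m/day, D_R = D/R = 0.6628 m²/day.
Peak time from v_R²t² + 2D_R t − x² = 0: t = (√(D_R² + v_R²x²) − D_R)/v_R².
√(D_R² + v_R²x²) = √(0.6628² + 1.019² × 186²) = 189.5; v_R² = 1.038.
t = (189.5 − 0.6628)/1.038 = 182 days.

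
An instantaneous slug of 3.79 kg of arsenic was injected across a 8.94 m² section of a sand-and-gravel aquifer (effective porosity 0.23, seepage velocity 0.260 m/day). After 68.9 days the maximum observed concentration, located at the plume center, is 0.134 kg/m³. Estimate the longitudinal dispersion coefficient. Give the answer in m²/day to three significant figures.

0.219 m²/day

At the plume center C_max = M/(n_e·A·√(4πDt)), so D = M²/(4πt·(n_e·A·C_max)²).
n_e·A·C_max = 0.23 × 8.94 × 0.134 = 0.2755 kg/m.
D = 3.79²/(4π × 68.9 × 0.2755²) = 0.219 m²/day.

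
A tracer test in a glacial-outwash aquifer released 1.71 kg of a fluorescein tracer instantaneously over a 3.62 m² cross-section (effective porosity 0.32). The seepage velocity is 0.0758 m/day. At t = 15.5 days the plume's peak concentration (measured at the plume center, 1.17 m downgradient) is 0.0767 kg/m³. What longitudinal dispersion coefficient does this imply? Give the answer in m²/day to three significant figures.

At the plume center C_max = M/(n_e·A·√(4πDt)), so D = M²/(4πt·(n_e·A·C_max)²).
n_e·A·C_max = 0.32 × 3.62 × 0.0767 = 0.08885 kg/m.
D = 1.71²/(4π × 15.5 × 0.08885²) = 1.90 m²/day.

1.90 m²/day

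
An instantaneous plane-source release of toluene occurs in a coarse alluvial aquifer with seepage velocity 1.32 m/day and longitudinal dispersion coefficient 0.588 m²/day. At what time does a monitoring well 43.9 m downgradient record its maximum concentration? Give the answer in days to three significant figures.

32.9 days

For the 1D instantaneous-source solution, setting ∂C/∂t = 0 at fixed x gives v²t² + 2Dt − x² = 0, so t = (√(D² + v²x²) − D)/v².
√(D² + v²x²) = √(0.588² + 1.32² × 43.9²) = 57.95; v² = 1.7424.
t = (57.95 − 0.588)/1.7424 = 32.9 days (vs. the pure-advection estimate x/v = 33.3 d).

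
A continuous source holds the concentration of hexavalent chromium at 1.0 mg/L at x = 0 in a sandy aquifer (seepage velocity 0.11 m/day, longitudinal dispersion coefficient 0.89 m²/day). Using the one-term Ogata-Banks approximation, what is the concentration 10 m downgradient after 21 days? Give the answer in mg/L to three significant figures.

0.104 mg/L

For a continuous step input, C/C₀ ≈ ½·erfc((x−vt)/(2√(Dt))).
vt = 0.11 × 21 = 2.31 m and 2√(Dt) = 2√(0.89 × 21) = 8.646 m.
Argument (x−vt)/(2√(Dt)) = (10 − 2.31)/8.646 = 0.8894; ½·erfc(0.8894) = 0.1042.
C = 1.0 × 0.1042 = 0.104 mg/L.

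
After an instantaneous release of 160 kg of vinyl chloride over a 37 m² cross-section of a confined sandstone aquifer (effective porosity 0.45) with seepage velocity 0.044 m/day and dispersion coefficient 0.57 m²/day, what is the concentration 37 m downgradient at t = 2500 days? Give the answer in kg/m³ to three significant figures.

For an instantaneous plane source, C(x,t) = M/(n_e·A·√(4πDt)) · exp(−(x−vt)²/(4Dt)), with n_e·A the pore (flow) area.
Plume center vt = 0.044 × 2500 = 110 m, so the well at 37 m is 73 m upgradient of the peak.
√(4πDt) = 133.8 m, giving peak height M/(n_e·A·√(4πDt)) = 160/(0.45 × 37 × 133.8) = 0.07182 kg/m³.
(x−vt)²/(4Dt) = (-73)²/(4 × 0.57 × 2500) = 0.9349; exp(−0.9349) = 0.3926.
C = 0.07182 × 0.3926 = 0.0282 kg/m³.

0.0282 kg/m³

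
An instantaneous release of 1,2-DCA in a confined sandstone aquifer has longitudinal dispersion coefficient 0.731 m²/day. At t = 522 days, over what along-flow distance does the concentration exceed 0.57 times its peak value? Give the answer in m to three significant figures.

58.6 m

The plume is Gaussian with σ = √(2Dt) = √(2 × 0.731 × 522) = 27.63 m.
C/C_peak = exp(−Δx²/(2σ²)) = 0.57 ⇒ Δx = σ·√(−2 ln 0.57) = 27.63 × 1.060 = 29.29 m.
Width = 2Δx = 58.6 m.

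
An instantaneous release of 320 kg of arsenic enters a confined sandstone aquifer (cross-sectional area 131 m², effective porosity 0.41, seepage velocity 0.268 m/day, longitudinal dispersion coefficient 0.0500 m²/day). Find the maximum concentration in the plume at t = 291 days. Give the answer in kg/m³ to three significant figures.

The peak of an instantaneous 1D plume sits at x = vt; there the Gaussian factor is 1 and C_max = M/(n_e·A·√(4πDt)), where n_e·A is the pore area the mass is dissolved in.
√(4πDt) = √(4π × 0.0500 × 291) = 13.52 m, so C_max = 320/(0.41 × 131 × 13.52) = 0.441 kg/m³.

0.441 kg/m³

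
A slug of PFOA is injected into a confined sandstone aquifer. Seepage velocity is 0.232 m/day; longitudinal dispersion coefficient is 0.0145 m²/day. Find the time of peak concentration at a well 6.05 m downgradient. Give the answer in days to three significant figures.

25.8 days

For the 1D instantaneous-source solution, setting ∂C/∂t = 0 at fixed x gives v²t² + 2Dt − x² = 0, so t = (√(D² + v²x²) − D)/v².
√(D² + v²x²) = √(0.0145² + 0.232² × 6.05²) = 1.404; v² = 0.053824.
t = (1.404 − 0.0145)/0.053824 = 25.8 days (vs. the pure-advection estimate x/v = 26.1 d).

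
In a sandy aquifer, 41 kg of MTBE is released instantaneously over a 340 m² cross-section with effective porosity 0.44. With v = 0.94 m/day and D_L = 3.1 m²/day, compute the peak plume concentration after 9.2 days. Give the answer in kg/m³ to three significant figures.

The peak of an instantaneous 1D plume sits at x = vt; there the Gaussian factor is 1 and C_max = M/(n_e·A·√(4πDt)), where n_e·A is the pore area the mass is dissolved in.
√(4πDt) = √(4π × 3.1 × 9.2) = 18.93 m, so C_max = 41/(0.44 × 340 × 18.93) = 0.0145 kg/m³.

0.0145 kg/m³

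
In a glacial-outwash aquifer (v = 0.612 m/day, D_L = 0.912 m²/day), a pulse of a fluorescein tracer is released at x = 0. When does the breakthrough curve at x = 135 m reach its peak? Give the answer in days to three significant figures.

218 days

For the 1D instantaneous-source solution, setting ∂C/∂t = 0 at fixed x gives v²t² + 2Dt − x² = 0, so t = (√(D² + v²x²) − D)/v².
√(D² + v²x²) = √(0.912² + 0.612² × 135²) = 82.63; v² = 0.374544.
t = (82.63 − 0.912)/0.374544 = 218 days (vs. the pure-advection estimate x/v = 221 d).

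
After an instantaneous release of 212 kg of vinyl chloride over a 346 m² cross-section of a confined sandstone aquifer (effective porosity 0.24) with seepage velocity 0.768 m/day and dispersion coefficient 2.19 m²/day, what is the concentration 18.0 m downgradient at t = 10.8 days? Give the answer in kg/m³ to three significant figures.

0.0547 kg/m³

For an instantaneous plane source, C(x,t) = M/(n_e·A·√(4πDt)) · exp(−(x−vt)²/(4Dt)), with n_e·A the pore (flow) area.
Plume center vt = 0.768 × 10.8 = 8.2944 m, so the well at 18.0 m is 9.7056 m downgradient of the peak.
√(4πDt) = 17.24 m, giving peak height M/(n_e·A·√(4πDt)) = 212/(0.24 × 346 × 17.24) = 0.1481 kg/m³.
(x−vt)²/(4Dt) = (9.7056)²/(4 × 2.19 × 10.8) = 0.9957; exp(−0.9957) = 0.3695.
C = 0.1481 × 0.3695 = 0.0547 kg/m³.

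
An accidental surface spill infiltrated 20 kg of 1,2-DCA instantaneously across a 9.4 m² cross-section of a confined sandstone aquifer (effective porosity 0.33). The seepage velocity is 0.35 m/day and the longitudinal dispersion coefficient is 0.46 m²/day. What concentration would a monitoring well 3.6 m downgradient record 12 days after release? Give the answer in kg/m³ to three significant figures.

For an instantaneous plane source, C(x,t) = M/(n_e·A·√(4πDt)) · exp(−(x−vt)²/(4Dt)), with n_e·A the pore (flow) area.
Plume center vt = 0.35 × 12 = 4.2 m, so the well at 3.6 m is 0.6 m upgradient of the peak.
√(4πDt) = 8.329 m, giving peak height M/(n_e·A·√(4πDt)) = 20/(0.33 × 9.4 × 8.329) = 0.7741 kg/m³.
(x−vt)²/(4Dt) = (-0.6)²/(4 × 0.46 × 12) = 0.01630; exp(−0.01630) = 0.9838.
C = 0.7741 × 0.9838 = 0.762 kg/m³.

0.762 kg/m³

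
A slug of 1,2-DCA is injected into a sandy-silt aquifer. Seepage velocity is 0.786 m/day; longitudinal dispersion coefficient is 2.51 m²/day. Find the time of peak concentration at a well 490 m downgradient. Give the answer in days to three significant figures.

619 days

For the 1D instantaneous-source solution, setting ∂C/∂t = 0 at fixed x gives v²t² + 2Dt − x² = 0, so t = (√(D² + v²x²) − D)/v².
√(D² + v²x²) = √(2.51² + 0.786² × 490²) = 385.1; v² = 0.617796.
t = (385.1 − 2.51)/0.617796 = 619 days (vs. the pure-advection estimate x/v = 623 d).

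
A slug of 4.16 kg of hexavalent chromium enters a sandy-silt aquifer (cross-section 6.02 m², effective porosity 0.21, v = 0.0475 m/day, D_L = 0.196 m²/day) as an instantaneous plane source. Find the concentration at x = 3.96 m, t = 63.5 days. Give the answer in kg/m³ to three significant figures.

For an instantaneous plane source, C(x,t) = M/(n_e·A·√(4πDt)) · exp(−(x−vt)²/(4Dt)), with n_e·A the pore (flow) area.
Plume center vt = 0.0475 × 63.5 = 3.01625 m, so the well at 3.96 m is 0.94375 m downgradient of the peak.
√(4πDt) = 12.51 m, giving peak height M/(n_e·A·√(4πDt)) = 4.16/(0.21 × 6.02 × 12.51) = 0.2630 kg/m³.
(x−vt)²/(4Dt) = (0.94375)²/(4 × 0.196 × 63.5) = 0.01789; exp(−0.01789) = 0.9823.
C = 0.2630 × 0.9823 = 0.258 kg/m³.

0.258 kg/m³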